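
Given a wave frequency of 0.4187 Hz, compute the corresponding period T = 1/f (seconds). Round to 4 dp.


T = 1 / f
T = 1 / 0.4187
T = 2.3883 s

2.3883


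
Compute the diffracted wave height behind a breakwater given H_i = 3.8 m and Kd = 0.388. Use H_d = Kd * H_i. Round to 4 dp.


H_d = Kd * H_i
H_d = 0.388 * 3.8
H_d = 1.4744 m

1.4744


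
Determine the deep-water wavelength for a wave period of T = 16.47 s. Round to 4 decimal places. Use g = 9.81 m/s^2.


L0 = g * T^2 / (2 * pi)
L0 = 9.81 * 16.47^2 / (2 * pi)
L0 = 9.81 * 271.2609 / 6.28319
L0 = 2661.0694 / 6.28319
L0 = 423.5224 m

423.5224


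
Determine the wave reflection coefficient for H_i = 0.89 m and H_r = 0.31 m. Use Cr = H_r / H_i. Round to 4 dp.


Cr = H_r / H_i
Cr = 0.31 / 0.89
Cr = 0.3483

0.3483


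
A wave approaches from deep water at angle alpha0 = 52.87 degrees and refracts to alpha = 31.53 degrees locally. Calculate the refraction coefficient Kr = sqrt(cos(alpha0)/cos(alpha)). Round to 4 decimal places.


Kr = sqrt(cos(alpha0) / cos(alpha))
cos(52.87) = 0.603626
cos(31.53) = 0.852366
Kr = sqrt(0.603626 / 0.852366)
Kr = sqrt(0.708176)
Kr = 0.8415

0.8415


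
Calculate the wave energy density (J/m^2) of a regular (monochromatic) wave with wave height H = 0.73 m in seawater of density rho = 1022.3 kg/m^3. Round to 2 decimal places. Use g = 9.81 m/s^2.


E = (1/8) * rho * g * H^2
E = (1/8) * 1022.3 * 9.81 * 0.73^2
E = 0.125 * 1022.3 * 9.81 * 0.5329
E = 668.04 J/m^2

668.04


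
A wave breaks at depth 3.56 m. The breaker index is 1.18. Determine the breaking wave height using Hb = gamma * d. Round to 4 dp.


Hb = gamma * d
Hb = 1.18 * 3.56
Hb = 4.2008 m

4.2008


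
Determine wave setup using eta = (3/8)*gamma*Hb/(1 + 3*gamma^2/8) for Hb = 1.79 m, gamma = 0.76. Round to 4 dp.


eta = (3/8) * gamma * Hb / (1 + 3*gamma^2/8)
Numerator = (3/8) * 0.76 * 1.79 = 0.510150
Denominator = 1 + 3*0.76^2/8 = 1 + 0.216600 = 1.216600
eta = 0.510150 / 1.216600
eta = 0.4193 m

0.4193


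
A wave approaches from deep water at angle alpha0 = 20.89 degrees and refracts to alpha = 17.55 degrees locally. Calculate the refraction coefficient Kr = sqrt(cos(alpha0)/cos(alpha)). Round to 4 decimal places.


Kr = sqrt(cos(alpha0) / cos(alpha))
cos(20.89) = 0.934267
cos(17.55) = 0.953454
Kr = sqrt(0.934267 / 0.953454)
Kr = sqrt(0.979876)
Kr = 0.9899

0.9899


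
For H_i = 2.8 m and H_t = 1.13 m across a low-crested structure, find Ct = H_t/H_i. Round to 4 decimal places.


Ct = H_t / H_i
Ct = 1.13 / 2.8
Ct = 0.4036

0.4036


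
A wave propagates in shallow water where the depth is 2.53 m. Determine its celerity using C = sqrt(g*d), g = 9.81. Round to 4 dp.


Using the shallow-water approximation:
C = sqrt(g * d) = sqrt(9.81 * 2.53)
C = sqrt(24.8193)
C = 4.9819 m/s

4.9819


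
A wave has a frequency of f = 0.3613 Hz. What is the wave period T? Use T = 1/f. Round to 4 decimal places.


T = 1 / f
T = 1 / 0.3613
T = 2.7678 s

2.7678


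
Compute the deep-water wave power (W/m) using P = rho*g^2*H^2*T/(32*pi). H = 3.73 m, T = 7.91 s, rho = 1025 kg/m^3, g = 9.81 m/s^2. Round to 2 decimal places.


P = rho * g^2 * H^2 * T / (32 * pi)
P = 1025 * 9.81^2 * 3.73^2 * 7.91 / (32 * pi)
P = 1025 * 96.2361 * 13.9129 * 7.91 / 100.53096
P = 107983.20 W/m

107983.20


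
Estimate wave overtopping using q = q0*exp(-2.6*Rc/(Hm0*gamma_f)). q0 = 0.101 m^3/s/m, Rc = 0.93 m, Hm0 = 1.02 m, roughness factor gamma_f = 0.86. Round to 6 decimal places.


q = q0 * exp(-2.6 * Rc / (Hm0 * gamma_f))
Exponent = -2.6 * 0.93 / (1.02 * 0.86)
= -2.6 * 0.93 / 0.8772
= -2.756498
exp(-2.756498) = 0.063514
q = 0.101 * 0.063514
q = 0.006415 m^3/s/m

0.006415


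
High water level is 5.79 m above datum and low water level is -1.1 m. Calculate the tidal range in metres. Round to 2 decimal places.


Tidal range = High water - Low water
Tidal range = 5.79 - (-1.1)
Tidal range = 6.89 m

6.89


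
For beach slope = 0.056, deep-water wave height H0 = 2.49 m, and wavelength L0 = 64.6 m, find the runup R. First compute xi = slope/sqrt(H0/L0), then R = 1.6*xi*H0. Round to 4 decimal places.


xi = slope / sqrt(H0/L0)
H0/L0 = 2.49/64.6 = 0.038545
sqrt(0.038545) = 0.196329
xi = 0.056 / 0.196329 = 0.285236
R = 1.6 * xi * H0 = 1.6 * 0.285236 * 2.49
R = 1.1364 m

1.1364


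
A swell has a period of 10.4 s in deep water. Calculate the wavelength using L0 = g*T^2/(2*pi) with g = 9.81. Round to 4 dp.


L0 = g * T^2 / (2 * pi)
L0 = 9.81 * 10.4^2 / (2 * pi)
L0 = 9.81 * 108.1600 / 6.28319
L0 = 1061.0496 / 6.28319
L0 = 168.8713 m

168.8713


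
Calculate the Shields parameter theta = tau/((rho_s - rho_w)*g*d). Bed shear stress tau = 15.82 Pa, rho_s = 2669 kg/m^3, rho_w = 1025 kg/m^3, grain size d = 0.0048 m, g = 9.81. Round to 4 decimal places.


theta = tau / ((rho_s - rho_w) * g * d)
rho_s - rho_w = 2669 - 1025 = 1644
Denominator = 1644 * 9.81 * 0.0048 = 77.412672
theta = 15.82 / 77.412672
theta = 0.2044

0.2044


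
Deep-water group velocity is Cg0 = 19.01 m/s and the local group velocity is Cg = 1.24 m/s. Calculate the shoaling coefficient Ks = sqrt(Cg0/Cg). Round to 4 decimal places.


Ks = sqrt(Cg0 / Cg)
Ks = sqrt(19.01 / 1.24)
Ks = sqrt(15.3306)
Ks = 3.9154

3.9154


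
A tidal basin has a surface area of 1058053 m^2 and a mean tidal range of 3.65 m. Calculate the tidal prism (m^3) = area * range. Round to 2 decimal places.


Tidal prism = Area * Tidal range
P = 1058053 * 3.65
P = 3861893.45 m^3

3861893.45


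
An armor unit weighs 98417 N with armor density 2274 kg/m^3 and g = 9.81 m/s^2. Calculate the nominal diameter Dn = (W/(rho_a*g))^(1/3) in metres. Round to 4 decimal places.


V = W / (rho_a * g)
V = 98417 / (2274 * 9.81)
V = 98417 / 22307.94
V = 4.411748 m^3
Dn = V^(1/3) = 4.411748^(1/3)
Dn = 1.6401 m

1.6401


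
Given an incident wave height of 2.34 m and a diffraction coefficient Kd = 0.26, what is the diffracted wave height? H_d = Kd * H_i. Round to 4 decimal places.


H_d = Kd * H_i
H_d = 0.26 * 2.34
H_d = 0.6084 m

0.6084


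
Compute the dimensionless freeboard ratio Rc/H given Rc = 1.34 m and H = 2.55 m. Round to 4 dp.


Relative freeboard = Rc / H
= 1.34 / 2.55
= 0.5255

0.5255


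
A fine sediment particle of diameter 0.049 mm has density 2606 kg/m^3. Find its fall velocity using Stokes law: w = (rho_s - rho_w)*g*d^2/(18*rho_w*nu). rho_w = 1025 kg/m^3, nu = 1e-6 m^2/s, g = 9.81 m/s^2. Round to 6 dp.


w = (rho_s - rho_w) * g * d^2 / (18 * rho_w * nu)
d = 0.049 mm = 0.000049 m
rho_s - rho_w = 2606 - 1025 = 1581
Numerator = 1581 * 9.81 * (0.000049)^2 = 0.000037238574
Denominator = 18 * 1025 * 1e-6 = 0.018450
w = 0.002018 m/s

0.002018


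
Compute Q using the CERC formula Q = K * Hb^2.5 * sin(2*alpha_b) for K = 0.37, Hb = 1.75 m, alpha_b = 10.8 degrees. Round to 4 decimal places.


Q = K * Hb^2.5 * sin(2 * alpha_b)
Hb^2.5 = 1.75^2.5 = 4.051307
sin(2 * 10.8) = sin(21.6) = 0.368125
Q = 0.37 * 4.051307 * 0.368125
Q = 0.5518 m^3/s

0.5518


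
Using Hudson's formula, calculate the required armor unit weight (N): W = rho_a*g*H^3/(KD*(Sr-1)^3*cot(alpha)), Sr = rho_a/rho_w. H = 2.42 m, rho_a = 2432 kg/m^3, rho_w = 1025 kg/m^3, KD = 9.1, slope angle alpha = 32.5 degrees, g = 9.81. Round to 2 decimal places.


Sr = rho_a / rho_w = 2432 / 1025 = 2.372683
(Sr - 1) = 1.372683
(Sr - 1)^3 = 2.586489
cot(32.5) = 1 / tan(32.5) = 1 / 0.637070 = 1.569686
Numerator = 2432 * 9.81 * 2.42^3 = 338126.0849
Denominator = 9.1 * 2.586489 * 1.569686 = 36.945773
W = 338126.0849 / 36.945773
W = 9151.96 N

9151.96


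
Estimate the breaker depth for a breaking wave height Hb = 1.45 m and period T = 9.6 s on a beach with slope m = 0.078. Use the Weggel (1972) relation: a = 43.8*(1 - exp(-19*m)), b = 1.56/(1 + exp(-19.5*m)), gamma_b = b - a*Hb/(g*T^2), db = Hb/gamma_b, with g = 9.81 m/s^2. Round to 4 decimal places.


a = 43.8 * (1 - exp(-19 * m))
exp(-19 * 0.078) = exp(-1.4820) = 0.227183
a = 43.8 * (1 - 0.227183) = 33.849390
b = 1.56 / (1 + exp(-19.5 * m))
exp(-19.5 * 0.078) = exp(-1.5210) = 0.218493
b = 1.56 / (1 + 0.218493) = 1.280270
Hb / (g * T^2) = 1.45 / (9.81 * 9.6^2) = 1.45 / 904.0896 = 0.00160382
gamma_b = b - a * Hb/(g*T^2) = 1.280270 - 33.849390 * 0.00160382 = 1.225981
db = Hb / gamma_b = 1.45 / 1.225981
db = 1.1827 m

1.1827


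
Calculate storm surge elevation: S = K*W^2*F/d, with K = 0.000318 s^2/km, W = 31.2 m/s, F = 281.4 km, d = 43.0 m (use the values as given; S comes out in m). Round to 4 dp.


S = K * W^2 * F / d
W^2 = 31.2^2 = 973.44
S = 0.000318 * 973.44 * 281.4 / 43.0
Numerator = 0.000318 * 973.44 * 281.4 = 87.108473
S = 87.108473 / 43.0 = 2.0258 m

2.0258


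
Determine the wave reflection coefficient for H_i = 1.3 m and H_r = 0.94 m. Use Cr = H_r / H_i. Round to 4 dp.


Cr = H_r / H_i
Cr = 0.94 / 1.3
Cr = 0.7231

0.7231


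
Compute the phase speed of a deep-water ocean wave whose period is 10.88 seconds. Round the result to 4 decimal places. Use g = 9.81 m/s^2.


We use the deep-water celerity formula:
C = g * T / (2 * pi)
C = 9.81 * 10.88 / (2 * 3.14159...)
C = 106.732800 / 6.283185
C = 16.9871 m/s

16.9871


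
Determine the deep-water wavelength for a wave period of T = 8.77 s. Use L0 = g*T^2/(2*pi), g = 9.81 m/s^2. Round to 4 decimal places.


L0 = g * T^2 / (2 * pi)
L0 = 9.81 * 8.77^2 / (2 * pi)
L0 = 9.81 * 76.9129 / 6.28319
L0 = 754.5155 / 6.28319
L0 = 120.0849 m

120.0849


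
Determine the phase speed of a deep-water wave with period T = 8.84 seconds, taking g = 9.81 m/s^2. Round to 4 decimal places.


We use the deep-water celerity formula:
C = g * T / (2 * pi)
C = 9.81 * 8.84 / (2 * 3.14159...)
C = 86.720400 / 6.283185
C = 13.8020 m/s

13.8020


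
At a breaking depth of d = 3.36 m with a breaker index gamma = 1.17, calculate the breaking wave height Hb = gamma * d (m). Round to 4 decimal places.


Hb = gamma * d
Hb = 1.17 * 3.36
Hb = 3.9312 m

3.9312


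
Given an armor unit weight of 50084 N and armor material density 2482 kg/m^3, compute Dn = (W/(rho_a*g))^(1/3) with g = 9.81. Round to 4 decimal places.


V = W / (rho_a * g)
V = 50084 / (2482 * 9.81)
V = 50084 / 24348.42
V = 2.056971 m^3
Dn = V^(1/3) = 2.056971^(1/3)
Dn = 1.2718 m

1.2718


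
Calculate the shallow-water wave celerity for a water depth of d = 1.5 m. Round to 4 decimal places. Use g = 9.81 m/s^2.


Using the shallow-water approximation:
C = sqrt(g * d) = sqrt(9.81 * 1.5)
C = sqrt(14.7150)
C = 3.8360 m/s

3.8360


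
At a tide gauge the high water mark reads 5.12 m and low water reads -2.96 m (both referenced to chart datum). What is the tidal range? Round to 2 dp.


Tidal range = High water - Low water
Tidal range = 5.12 - (-2.96)
Tidal range = 8.08 m

8.08


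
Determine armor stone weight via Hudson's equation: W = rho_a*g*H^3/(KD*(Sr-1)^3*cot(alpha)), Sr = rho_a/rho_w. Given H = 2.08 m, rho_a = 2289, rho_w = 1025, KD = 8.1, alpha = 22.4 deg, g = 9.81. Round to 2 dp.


Sr = rho_a / rho_w = 2289 / 1025 = 2.233171
(Sr - 1) = 1.233171
(Sr - 1)^3 = 1.875295
cot(22.4) = 1 / tan(22.4) = 1 / 0.412170 = 2.426182
Numerator = 2289 * 9.81 * 2.08^3 = 202071.3789
Denominator = 8.1 * 1.875295 * 2.426182 = 36.853437
W = 202071.3789 / 36.853437
W = 5483.11 N

5483.11


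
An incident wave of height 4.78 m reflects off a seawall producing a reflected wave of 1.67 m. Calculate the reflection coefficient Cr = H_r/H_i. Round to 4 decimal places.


Cr = H_r / H_i
Cr = 1.67 / 4.78
Cr = 0.3494

0.3494


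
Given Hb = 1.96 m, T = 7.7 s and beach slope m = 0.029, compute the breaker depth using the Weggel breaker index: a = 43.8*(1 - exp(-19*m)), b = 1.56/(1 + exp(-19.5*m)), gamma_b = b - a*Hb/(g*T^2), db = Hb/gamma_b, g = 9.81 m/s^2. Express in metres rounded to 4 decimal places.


a = 43.8 * (1 - exp(-19 * m))
exp(-19 * 0.029) = exp(-0.5510) = 0.576373
a = 43.8 * (1 - 0.576373) = 18.554856
b = 1.56 / (1 + exp(-19.5 * m))
exp(-19.5 * 0.029) = exp(-0.5655) = 0.568076
b = 1.56 / (1 + 0.568076) = 0.994850
Hb / (g * T^2) = 1.96 / (9.81 * 7.7^2) = 1.96 / 581.6349 = 0.00336981
gamma_b = b - a * Hb/(g*T^2) = 0.994850 - 18.554856 * 0.00336981 = 0.932323
db = Hb / gamma_b = 1.96 / 0.932323
db = 2.1023 m

2.1023


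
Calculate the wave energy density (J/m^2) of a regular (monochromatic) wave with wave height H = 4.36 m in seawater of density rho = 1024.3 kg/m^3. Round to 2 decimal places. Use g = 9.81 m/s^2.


E = (1/8) * rho * g * H^2
E = (1/8) * 1024.3 * 9.81 * 4.36^2
E = 0.125 * 1024.3 * 9.81 * 19.0096
E = 23876.97 J/m^2

23876.97


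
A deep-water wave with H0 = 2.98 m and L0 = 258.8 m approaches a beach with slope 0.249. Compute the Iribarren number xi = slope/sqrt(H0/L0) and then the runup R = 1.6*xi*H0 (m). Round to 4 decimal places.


xi = slope / sqrt(H0/L0)
H0/L0 = 2.98/258.8 = 0.011515
sqrt(0.011515) = 0.107306
xi = 0.249 / 0.107306 = 2.320456
R = 1.6 * xi * H0 = 1.6 * 2.320456 * 2.98
R = 11.0639 m

11.0639


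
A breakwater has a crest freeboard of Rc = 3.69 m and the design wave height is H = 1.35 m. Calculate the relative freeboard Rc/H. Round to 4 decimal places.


Relative freeboard = Rc / H
= 3.69 / 1.35
= 2.7333

2.7333


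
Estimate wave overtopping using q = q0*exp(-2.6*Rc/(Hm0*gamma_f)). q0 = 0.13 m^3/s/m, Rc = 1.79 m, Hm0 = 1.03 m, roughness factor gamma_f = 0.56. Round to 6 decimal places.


q = q0 * exp(-2.6 * Rc / (Hm0 * gamma_f))
Exponent = -2.6 * 1.79 / (1.03 * 0.56)
= -2.6 * 1.79 / 0.5768
= -8.068655
exp(-8.068655) = 0.000313
q = 0.13 * 0.000313
q = 0.000041 m^3/s/m

0.000041


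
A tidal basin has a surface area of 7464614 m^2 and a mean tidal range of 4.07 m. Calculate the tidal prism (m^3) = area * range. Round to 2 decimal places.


Tidal prism = Area * Tidal range
P = 7464614 * 4.07
P = 30380978.98 m^3

30380978.98


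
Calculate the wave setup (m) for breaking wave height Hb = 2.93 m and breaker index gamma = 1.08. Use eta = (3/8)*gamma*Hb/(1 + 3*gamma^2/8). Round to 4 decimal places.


eta = (3/8) * gamma * Hb / (1 + 3*gamma^2/8)
Numerator = (3/8) * 1.08 * 2.93 = 1.186650
Denominator = 1 + 3*1.08^2/8 = 1 + 0.437400 = 1.437400
eta = 1.186650 / 1.437400
eta = 0.8256 m

0.8256


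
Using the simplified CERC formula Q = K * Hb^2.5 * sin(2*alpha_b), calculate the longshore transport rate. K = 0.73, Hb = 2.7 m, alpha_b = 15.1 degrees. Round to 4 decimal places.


Q = K * Hb^2.5 * sin(2 * alpha_b)
Hb^2.5 = 2.7^2.5 = 11.978692
sin(2 * 15.1) = sin(30.2) = 0.503020
Q = 0.73 * 11.978692 * 0.503020
Q = 4.3986 m^3/s

4.3986


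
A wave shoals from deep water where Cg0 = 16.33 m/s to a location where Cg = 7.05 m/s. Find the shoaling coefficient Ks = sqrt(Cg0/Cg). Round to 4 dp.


Ks = sqrt(Cg0 / Cg)
Ks = sqrt(16.33 / 7.05)
Ks = sqrt(2.3163)
Ks = 1.5219

1.5219


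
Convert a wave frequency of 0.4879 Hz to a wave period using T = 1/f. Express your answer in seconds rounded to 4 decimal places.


T = 1 / f
T = 1 / 0.4879
T = 2.0496 s

2.0496


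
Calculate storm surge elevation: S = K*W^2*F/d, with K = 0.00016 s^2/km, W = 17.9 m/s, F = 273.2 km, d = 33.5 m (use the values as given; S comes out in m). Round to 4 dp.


S = K * W^2 * F / d
W^2 = 17.9^2 = 320.41
S = 0.00016 * 320.41 * 273.2 / 33.5
Numerator = 0.00016 * 320.41 * 273.2 = 14.005762
S = 14.005762 / 33.5 = 0.4181 m

0.4181


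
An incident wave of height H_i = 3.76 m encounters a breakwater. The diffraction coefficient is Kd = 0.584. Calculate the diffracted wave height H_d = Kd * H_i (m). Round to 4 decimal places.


H_d = Kd * H_i
H_d = 0.584 * 3.76
H_d = 2.1958 m

2.1958


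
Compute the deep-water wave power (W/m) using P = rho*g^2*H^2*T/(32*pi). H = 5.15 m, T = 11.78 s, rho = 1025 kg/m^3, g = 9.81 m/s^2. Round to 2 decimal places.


P = rho * g^2 * H^2 * T / (32 * pi)
P = 1025 * 9.81^2 * 5.15^2 * 11.78 / (32 * pi)
P = 1025 * 96.2361 * 26.5225 * 11.78 / 100.53096
P = 306564.44 W/m

306564.44


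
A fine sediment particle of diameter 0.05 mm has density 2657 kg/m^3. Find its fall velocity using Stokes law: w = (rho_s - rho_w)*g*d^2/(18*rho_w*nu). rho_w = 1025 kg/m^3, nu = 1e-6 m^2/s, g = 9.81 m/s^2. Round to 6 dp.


w = (rho_s - rho_w) * g * d^2 / (18 * rho_w * nu)
d = 0.05 mm = 0.000050 m
rho_s - rho_w = 2657 - 1025 = 1632
Numerator = 1632 * 9.81 * (0.000050)^2 = 0.000040024800
Denominator = 18 * 1025 * 1e-6 = 0.018450
w = 0.002169 m/s

0.002169


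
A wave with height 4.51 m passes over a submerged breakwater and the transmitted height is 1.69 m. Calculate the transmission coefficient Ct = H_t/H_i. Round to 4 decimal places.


Ct = H_t / H_i
Ct = 1.69 / 4.51
Ct = 0.3747

0.3747


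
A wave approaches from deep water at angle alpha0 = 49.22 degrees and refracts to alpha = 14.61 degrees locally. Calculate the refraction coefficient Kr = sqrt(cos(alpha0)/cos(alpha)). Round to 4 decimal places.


Kr = sqrt(cos(alpha0) / cos(alpha))
cos(49.22) = 0.653156
cos(14.61) = 0.967665
Kr = sqrt(0.653156 / 0.967665)
Kr = sqrt(0.674982)
Kr = 0.8216

0.8216


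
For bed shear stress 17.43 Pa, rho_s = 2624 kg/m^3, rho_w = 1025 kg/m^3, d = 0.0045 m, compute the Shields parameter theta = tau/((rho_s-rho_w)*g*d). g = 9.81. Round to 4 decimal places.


theta = tau / ((rho_s - rho_w) * g * d)
rho_s - rho_w = 2624 - 1025 = 1599
Denominator = 1599 * 9.81 * 0.0045 = 70.587855
theta = 17.43 / 70.587855
theta = 0.2469

0.2469


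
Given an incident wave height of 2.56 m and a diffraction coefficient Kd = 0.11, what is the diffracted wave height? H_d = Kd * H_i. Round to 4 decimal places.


H_d = Kd * H_i
H_d = 0.11 * 2.56
H_d = 0.2816 m

0.2816


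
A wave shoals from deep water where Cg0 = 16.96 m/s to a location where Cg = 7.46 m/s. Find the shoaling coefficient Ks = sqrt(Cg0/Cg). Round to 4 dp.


Ks = sqrt(Cg0 / Cg)
Ks = sqrt(16.96 / 7.46)
Ks = sqrt(2.2735)
Ks = 1.5078

1.5078


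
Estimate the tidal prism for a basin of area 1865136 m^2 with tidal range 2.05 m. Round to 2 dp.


Tidal prism = Area * Tidal range
P = 1865136 * 2.05
P = 3823528.80 m^3

3823528.80


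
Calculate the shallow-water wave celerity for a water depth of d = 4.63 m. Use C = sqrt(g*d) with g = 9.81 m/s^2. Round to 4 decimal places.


Using the shallow-water approximation:
C = sqrt(g * d) = sqrt(9.81 * 4.63)
C = sqrt(45.4203)
C = 6.7395 m/s

6.7395


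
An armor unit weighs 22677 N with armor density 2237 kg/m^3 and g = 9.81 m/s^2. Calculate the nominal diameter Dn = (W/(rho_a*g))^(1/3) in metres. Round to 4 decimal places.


V = W / (rho_a * g)
V = 22677 / (2237 * 9.81)
V = 22677 / 21944.97
V = 1.033358 m^3
Dn = V^(1/3) = 1.033358^(1/3)
Dn = 1.0110 m

1.0110


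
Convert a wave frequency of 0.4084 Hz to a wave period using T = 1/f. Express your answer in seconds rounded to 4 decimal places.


T = 1 / f
T = 1 / 0.4084
T = 2.4486 s

2.4486


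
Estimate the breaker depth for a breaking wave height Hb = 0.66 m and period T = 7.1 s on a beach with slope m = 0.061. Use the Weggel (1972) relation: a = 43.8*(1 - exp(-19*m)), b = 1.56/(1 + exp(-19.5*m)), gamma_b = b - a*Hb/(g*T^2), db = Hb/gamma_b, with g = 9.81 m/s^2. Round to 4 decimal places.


a = 43.8 * (1 - exp(-19 * m))
exp(-19 * 0.061) = exp(-1.1590) = 0.313800
a = 43.8 * (1 - 0.313800) = 30.055568
b = 1.56 / (1 + exp(-19.5 * m))
exp(-19.5 * 0.061) = exp(-1.1895) = 0.304373
b = 1.56 / (1 + 0.304373) = 1.195977
Hb / (g * T^2) = 0.66 / (9.81 * 7.1^2) = 0.66 / 494.5221 = 0.00133462
gamma_b = b - a * Hb/(g*T^2) = 1.195977 - 30.055568 * 0.00133462 = 1.155864
db = Hb / gamma_b = 0.66 / 1.155864
db = 0.5710 m

0.5710


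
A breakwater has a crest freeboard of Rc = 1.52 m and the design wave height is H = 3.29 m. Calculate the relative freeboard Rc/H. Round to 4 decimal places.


Relative freeboard = Rc / H
= 1.52 / 3.29
= 0.4620

0.4620


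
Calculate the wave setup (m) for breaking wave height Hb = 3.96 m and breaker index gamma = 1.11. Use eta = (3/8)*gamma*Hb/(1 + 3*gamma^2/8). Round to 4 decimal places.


eta = (3/8) * gamma * Hb / (1 + 3*gamma^2/8)
Numerator = (3/8) * 1.11 * 3.96 = 1.648350
Denominator = 1 + 3*1.11^2/8 = 1 + 0.462038 = 1.462038
eta = 1.648350 / 1.462038
eta = 1.1274 m

1.1274


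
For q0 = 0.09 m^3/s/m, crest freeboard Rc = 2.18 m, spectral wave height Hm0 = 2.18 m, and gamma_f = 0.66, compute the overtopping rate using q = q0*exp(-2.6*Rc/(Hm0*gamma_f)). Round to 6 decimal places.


q = q0 * exp(-2.6 * Rc / (Hm0 * gamma_f))
Exponent = -2.6 * 2.18 / (2.18 * 0.66)
= -2.6 * 2.18 / 1.4388
= -3.939394
exp(-3.939394) = 0.019460
q = 0.09 * 0.019460
q = 0.001751 m^3/s/m

0.001751


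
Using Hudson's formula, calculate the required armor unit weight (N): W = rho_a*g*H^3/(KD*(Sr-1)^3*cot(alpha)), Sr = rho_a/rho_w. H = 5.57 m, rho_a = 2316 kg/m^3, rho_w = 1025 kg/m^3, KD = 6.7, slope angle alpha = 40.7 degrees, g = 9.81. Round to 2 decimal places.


Sr = rho_a / rho_w = 2316 / 1025 = 2.259512
(Sr - 1) = 1.259512
(Sr - 1)^3 = 1.998054
cot(40.7) = 1 / tan(40.7) = 1 / 0.860136 = 1.162607
Numerator = 2316 * 9.81 * 5.57^3 = 3926206.5926
Denominator = 6.7 * 1.998054 * 1.162607 = 15.563776
W = 3926206.5926 / 15.563776
W = 252265.69 N

252265.69


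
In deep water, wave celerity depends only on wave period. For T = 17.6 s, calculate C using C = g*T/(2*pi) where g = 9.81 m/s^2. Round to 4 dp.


We use the deep-water celerity formula:
C = g * T / (2 * pi)
C = 9.81 * 17.6 / (2 * 3.14159...)
C = 172.656000 / 6.283185
C = 27.4791 m/s

27.4791


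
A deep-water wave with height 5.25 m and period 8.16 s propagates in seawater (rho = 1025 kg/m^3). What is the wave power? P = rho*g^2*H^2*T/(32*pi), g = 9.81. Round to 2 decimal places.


P = rho * g^2 * H^2 * T / (32 * pi)
P = 1025 * 9.81^2 * 5.25^2 * 8.16 / (32 * pi)
P = 1025 * 96.2361 * 27.5625 * 8.16 / 100.53096
P = 220683.97 W/m

220683.97


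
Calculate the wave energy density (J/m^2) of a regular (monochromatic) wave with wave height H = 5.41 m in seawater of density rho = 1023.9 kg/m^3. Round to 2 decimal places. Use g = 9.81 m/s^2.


E = (1/8) * rho * g * H^2
E = (1/8) * 1023.9 * 9.81 * 5.41^2
E = 0.125 * 1023.9 * 9.81 * 29.2681
E = 36747.78 J/m^2

36747.78


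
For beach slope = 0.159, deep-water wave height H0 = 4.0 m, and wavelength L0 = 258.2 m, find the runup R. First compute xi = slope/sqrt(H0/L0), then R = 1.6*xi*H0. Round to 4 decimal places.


xi = slope / sqrt(H0/L0)
H0/L0 = 4.0/258.2 = 0.015492
sqrt(0.015492) = 0.124466
xi = 0.159 / 0.124466 = 1.277454
R = 1.6 * xi * H0 = 1.6 * 1.277454 * 4.0
R = 8.1757 m

8.1757


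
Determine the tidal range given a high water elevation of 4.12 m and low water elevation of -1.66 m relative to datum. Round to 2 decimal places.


Tidal range = High water - Low water
Tidal range = 4.12 - (-1.66)
Tidal range = 5.78 m

5.78


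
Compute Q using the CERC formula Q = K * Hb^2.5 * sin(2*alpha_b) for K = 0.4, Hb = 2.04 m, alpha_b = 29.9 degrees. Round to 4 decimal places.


Q = K * Hb^2.5 * sin(2 * alpha_b)
Hb^2.5 = 2.04^2.5 = 5.943954
sin(2 * 29.9) = sin(59.8) = 0.864275
Q = 0.4 * 5.943954 * 0.864275
Q = 2.0549 m^3/s

2.0549


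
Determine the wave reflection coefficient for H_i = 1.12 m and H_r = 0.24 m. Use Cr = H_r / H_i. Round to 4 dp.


Cr = H_r / H_i
Cr = 0.24 / 1.12
Cr = 0.2143

0.2143


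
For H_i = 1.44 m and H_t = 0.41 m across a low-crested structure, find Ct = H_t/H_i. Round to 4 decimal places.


Ct = H_t / H_i
Ct = 0.41 / 1.44
Ct = 0.2847

0.2847


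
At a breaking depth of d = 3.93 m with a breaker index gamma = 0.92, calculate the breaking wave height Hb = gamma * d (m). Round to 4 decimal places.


Hb = gamma * d
Hb = 0.92 * 3.93
Hb = 3.6156 m

3.6156


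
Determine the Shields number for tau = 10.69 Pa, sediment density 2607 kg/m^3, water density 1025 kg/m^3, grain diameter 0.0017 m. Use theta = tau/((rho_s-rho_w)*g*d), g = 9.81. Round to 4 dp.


theta = tau / ((rho_s - rho_w) * g * d)
rho_s - rho_w = 2607 - 1025 = 1582
Denominator = 1582 * 9.81 * 0.0017 = 26.383014
theta = 10.69 / 26.383014
theta = 0.4052

0.4052


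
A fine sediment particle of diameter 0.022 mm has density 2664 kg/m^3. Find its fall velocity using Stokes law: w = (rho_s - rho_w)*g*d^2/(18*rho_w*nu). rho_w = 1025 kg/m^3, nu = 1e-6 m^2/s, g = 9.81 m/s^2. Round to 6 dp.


w = (rho_s - rho_w) * g * d^2 / (18 * rho_w * nu)
d = 0.022 mm = 0.000022 m
rho_s - rho_w = 2664 - 1025 = 1639
Numerator = 1639 * 9.81 * (0.000022)^2 = 0.000007782038
Denominator = 18 * 1025 * 1e-6 = 0.018450
w = 0.000422 m/s

0.000422


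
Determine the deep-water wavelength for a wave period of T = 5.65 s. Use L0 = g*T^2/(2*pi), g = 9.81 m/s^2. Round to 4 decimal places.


L0 = g * T^2 / (2 * pi)
L0 = 9.81 * 5.65^2 / (2 * pi)
L0 = 9.81 * 31.9225 / 6.28319
L0 = 313.1597 / 6.28319
L0 = 49.8409 m

49.8409


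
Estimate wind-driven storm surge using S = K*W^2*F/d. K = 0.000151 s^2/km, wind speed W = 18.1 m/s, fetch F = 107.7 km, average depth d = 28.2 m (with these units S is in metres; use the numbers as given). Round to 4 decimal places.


S = K * W^2 * F / d
W^2 = 18.1^2 = 327.61
S = 0.000151 * 327.61 * 107.7 / 28.2
Numerator = 0.000151 * 327.61 * 107.7 = 5.327823
S = 5.327823 / 28.2 = 0.1889 m

0.1889


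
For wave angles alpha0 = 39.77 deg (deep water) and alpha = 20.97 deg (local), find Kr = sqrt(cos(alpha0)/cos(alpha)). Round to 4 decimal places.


Kr = sqrt(cos(alpha0) / cos(alpha))
cos(39.77) = 0.768619
cos(20.97) = 0.933768
Kr = sqrt(0.768619 / 0.933768)
Kr = sqrt(0.823137)
Kr = 0.9073

0.9073


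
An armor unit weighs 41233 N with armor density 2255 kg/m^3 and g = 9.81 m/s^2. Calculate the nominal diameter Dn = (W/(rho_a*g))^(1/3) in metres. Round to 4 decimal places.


V = W / (rho_a * g)
V = 41233 / (2255 * 9.81)
V = 41233 / 22121.55
V = 1.863929 m^3
Dn = V^(1/3) = 1.863929^(1/3)
Dn = 1.2307 m

1.2307


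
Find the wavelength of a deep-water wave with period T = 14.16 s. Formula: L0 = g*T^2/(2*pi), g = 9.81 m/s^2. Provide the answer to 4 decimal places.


L0 = g * T^2 / (2 * pi)
L0 = 9.81 * 14.16^2 / (2 * pi)
L0 = 9.81 * 200.5056 / 6.28319
L0 = 1966.9599 / 6.28319
L0 = 313.0514 m

313.0514


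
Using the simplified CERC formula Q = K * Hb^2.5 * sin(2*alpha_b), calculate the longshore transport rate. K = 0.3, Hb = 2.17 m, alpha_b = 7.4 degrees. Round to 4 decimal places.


Q = K * Hb^2.5 * sin(2 * alpha_b)
Hb^2.5 = 2.17^2.5 = 6.936643
sin(2 * 7.4) = sin(14.8) = 0.255446
Q = 0.3 * 6.936643 * 0.255446
Q = 0.5316 m^3/s

0.5316


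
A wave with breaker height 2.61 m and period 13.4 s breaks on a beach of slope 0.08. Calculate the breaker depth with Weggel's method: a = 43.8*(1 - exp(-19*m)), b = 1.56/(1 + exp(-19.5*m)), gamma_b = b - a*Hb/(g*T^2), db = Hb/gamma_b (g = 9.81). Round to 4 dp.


a = 43.8 * (1 - exp(-19 * m))
exp(-19 * 0.08) = exp(-1.5200) = 0.218712
a = 43.8 * (1 - 0.218712) = 34.220419
b = 1.56 / (1 + exp(-19.5 * m))
exp(-19.5 * 0.08) = exp(-1.5600) = 0.210136
b = 1.56 / (1 + 0.210136) = 1.289111
Hb / (g * T^2) = 2.61 / (9.81 * 13.4^2) = 2.61 / 1761.4836 = 0.00148171
gamma_b = b - a * Hb/(g*T^2) = 1.289111 - 34.220419 * 0.00148171 = 1.238407
db = Hb / gamma_b = 2.61 / 1.238407
db = 2.1075 m

2.1075


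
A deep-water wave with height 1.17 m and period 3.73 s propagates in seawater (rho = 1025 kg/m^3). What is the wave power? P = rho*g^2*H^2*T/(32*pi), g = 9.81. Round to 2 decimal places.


P = rho * g^2 * H^2 * T / (32 * pi)
P = 1025 * 9.81^2 * 1.17^2 * 3.73 / (32 * pi)
P = 1025 * 96.2361 * 1.3689 * 3.73 / 100.53096
P = 5010.06 W/m

5010.06


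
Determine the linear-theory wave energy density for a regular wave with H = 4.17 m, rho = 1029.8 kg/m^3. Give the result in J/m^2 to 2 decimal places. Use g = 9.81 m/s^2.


E = (1/8) * rho * g * H^2
E = (1/8) * 1029.8 * 9.81 * 4.17^2
E = 0.125 * 1029.8 * 9.81 * 17.3889
E = 21958.57 J/m^2

21958.57


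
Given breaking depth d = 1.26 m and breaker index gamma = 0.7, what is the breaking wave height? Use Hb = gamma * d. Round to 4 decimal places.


Hb = gamma * d
Hb = 0.7 * 1.26
Hb = 0.8820 m

0.8820


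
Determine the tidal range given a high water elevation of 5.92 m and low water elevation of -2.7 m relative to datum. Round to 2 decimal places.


Tidal range = High water - Low water
Tidal range = 5.92 - (-2.7)
Tidal range = 8.62 m

8.62


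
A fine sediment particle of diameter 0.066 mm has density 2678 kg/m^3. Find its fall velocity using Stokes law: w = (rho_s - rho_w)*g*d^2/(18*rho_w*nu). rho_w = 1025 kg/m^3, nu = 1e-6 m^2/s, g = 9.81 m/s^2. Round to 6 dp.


w = (rho_s - rho_w) * g * d^2 / (18 * rho_w * nu)
d = 0.066 mm = 0.000066 m
rho_s - rho_w = 2678 - 1025 = 1653
Numerator = 1653 * 9.81 * (0.000066)^2 = 0.000070636591
Denominator = 18 * 1025 * 1e-6 = 0.018450
w = 0.003829 m/s

0.003829


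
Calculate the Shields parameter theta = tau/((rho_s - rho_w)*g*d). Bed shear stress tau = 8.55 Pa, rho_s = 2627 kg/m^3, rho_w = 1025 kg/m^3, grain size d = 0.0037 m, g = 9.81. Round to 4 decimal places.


theta = tau / ((rho_s - rho_w) * g * d)
rho_s - rho_w = 2627 - 1025 = 1602
Denominator = 1602 * 9.81 * 0.0037 = 58.147794
theta = 8.55 / 58.147794
theta = 0.1470

0.1470


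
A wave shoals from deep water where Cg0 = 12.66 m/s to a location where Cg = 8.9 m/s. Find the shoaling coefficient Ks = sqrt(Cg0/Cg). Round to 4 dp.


Ks = sqrt(Cg0 / Cg)
Ks = sqrt(12.66 / 8.9)
Ks = sqrt(1.4225)
Ks = 1.1927

1.1927


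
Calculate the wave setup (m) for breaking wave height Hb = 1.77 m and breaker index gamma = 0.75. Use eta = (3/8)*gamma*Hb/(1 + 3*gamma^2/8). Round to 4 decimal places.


eta = (3/8) * gamma * Hb / (1 + 3*gamma^2/8)
Numerator = (3/8) * 0.75 * 1.77 = 0.497812
Denominator = 1 + 3*0.75^2/8 = 1 + 0.210938 = 1.210938
eta = 0.497812 / 1.210938
eta = 0.4111 m

0.4111


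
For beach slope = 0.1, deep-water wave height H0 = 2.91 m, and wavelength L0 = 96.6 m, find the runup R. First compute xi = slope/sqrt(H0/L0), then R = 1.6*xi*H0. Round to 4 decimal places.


xi = slope / sqrt(H0/L0)
H0/L0 = 2.91/96.6 = 0.030124
sqrt(0.030124) = 0.173563
xi = 0.1 / 0.173563 = 0.576159
R = 1.6 * xi * H0 = 1.6 * 0.576159 * 2.91
R = 2.6826 m

2.6826


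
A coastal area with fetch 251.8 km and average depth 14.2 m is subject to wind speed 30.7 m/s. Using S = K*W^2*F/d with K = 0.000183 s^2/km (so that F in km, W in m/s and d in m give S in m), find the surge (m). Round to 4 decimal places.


S = K * W^2 * F / d
W^2 = 30.7^2 = 942.49
S = 0.000183 * 942.49 * 251.8 / 14.2
Numerator = 0.000183 * 942.49 * 251.8 = 43.429374
S = 43.429374 / 14.2 = 3.0584 m

3.0584


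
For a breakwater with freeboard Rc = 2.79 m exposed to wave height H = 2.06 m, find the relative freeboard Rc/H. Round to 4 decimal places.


Relative freeboard = Rc / H
= 2.79 / 2.06
= 1.3544

1.3544


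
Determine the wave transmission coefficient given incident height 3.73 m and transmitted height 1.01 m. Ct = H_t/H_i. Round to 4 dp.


Ct = H_t / H_i
Ct = 1.01 / 3.73
Ct = 0.2708

0.2708


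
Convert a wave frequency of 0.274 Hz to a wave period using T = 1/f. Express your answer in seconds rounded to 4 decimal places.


T = 1 / f
T = 1 / 0.274
T = 3.6496 s

3.6496


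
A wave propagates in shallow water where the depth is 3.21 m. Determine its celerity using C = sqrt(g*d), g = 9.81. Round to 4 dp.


Using the shallow-water approximation:
C = sqrt(g * d) = sqrt(9.81 * 3.21)
C = sqrt(31.4901)
C = 5.6116 m/s

5.6116


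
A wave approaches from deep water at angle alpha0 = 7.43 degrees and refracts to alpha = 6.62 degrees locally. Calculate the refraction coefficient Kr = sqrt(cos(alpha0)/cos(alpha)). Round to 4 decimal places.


Kr = sqrt(cos(alpha0) / cos(alpha))
cos(7.43) = 0.991604
cos(6.62) = 0.993333
Kr = sqrt(0.991604 / 0.993333)
Kr = sqrt(0.998259)
Kr = 0.9991

0.9991


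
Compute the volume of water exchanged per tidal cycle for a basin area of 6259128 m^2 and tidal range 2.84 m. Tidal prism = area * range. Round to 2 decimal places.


Tidal prism = Area * Tidal range
P = 6259128 * 2.84
P = 17775923.52 m^3

17775923.52


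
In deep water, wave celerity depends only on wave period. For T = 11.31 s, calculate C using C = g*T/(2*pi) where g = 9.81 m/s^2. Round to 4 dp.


We use the deep-water celerity formula:
C = g * T / (2 * pi)
C = 9.81 * 11.31 / (2 * 3.14159...)
C = 110.951100 / 6.283185
C = 17.6584 m/s

17.6584


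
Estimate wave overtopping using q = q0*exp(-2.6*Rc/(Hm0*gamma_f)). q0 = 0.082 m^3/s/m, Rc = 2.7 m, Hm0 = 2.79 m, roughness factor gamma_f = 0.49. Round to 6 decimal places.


q = q0 * exp(-2.6 * Rc / (Hm0 * gamma_f))
Exponent = -2.6 * 2.7 / (2.79 * 0.49)
= -2.6 * 2.7 / 1.3671
= -5.134957
exp(-5.134957) = 0.005887
q = 0.082 * 0.005887
q = 0.000483 m^3/s/m

0.000483


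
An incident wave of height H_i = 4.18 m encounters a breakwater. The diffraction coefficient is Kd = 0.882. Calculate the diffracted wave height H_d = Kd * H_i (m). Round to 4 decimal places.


H_d = Kd * H_i
H_d = 0.882 * 4.18
H_d = 3.6868 m

3.6868


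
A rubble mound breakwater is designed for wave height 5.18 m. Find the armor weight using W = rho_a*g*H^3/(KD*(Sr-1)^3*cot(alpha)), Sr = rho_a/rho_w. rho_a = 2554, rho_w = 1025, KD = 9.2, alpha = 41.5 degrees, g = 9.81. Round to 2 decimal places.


Sr = rho_a / rho_w = 2554 / 1025 = 2.491707
(Sr - 1) = 1.491707
(Sr - 1)^3 = 3.319333
cot(41.5) = 1 / tan(41.5) = 1 / 0.884725 = 1.130294
Numerator = 2554 * 9.81 * 5.18^3 = 3482404.2129
Denominator = 9.2 * 3.319333 * 1.130294 = 34.516779
W = 3482404.2129 / 34.516779
W = 100890.19 N

100890.19


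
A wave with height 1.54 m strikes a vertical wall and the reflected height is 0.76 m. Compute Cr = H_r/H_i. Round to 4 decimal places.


Cr = H_r / H_i
Cr = 0.76 / 1.54
Cr = 0.4935

0.4935


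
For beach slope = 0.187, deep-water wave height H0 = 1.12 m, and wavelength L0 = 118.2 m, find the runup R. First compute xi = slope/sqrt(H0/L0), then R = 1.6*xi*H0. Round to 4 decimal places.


xi = slope / sqrt(H0/L0)
H0/L0 = 1.12/118.2 = 0.009475
sqrt(0.009475) = 0.097342
xi = 0.187 / 0.097342 = 1.921062
R = 1.6 * xi * H0 = 1.6 * 1.921062 * 1.12
R = 3.4425 m

3.4425


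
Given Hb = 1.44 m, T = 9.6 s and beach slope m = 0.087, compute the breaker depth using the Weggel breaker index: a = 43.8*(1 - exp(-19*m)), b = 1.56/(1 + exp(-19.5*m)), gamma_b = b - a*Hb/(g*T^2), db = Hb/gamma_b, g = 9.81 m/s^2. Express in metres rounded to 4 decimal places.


a = 43.8 * (1 - exp(-19 * m))
exp(-19 * 0.087) = exp(-1.6530) = 0.191475
a = 43.8 * (1 - 0.191475) = 35.413412
b = 1.56 / (1 + exp(-19.5 * m))
exp(-19.5 * 0.087) = exp(-1.6965) = 0.183324
b = 1.56 / (1 + 0.183324) = 1.318320
Hb / (g * T^2) = 1.44 / (9.81 * 9.6^2) = 1.44 / 904.0896 = 0.00159276
gamma_b = b - a * Hb/(g*T^2) = 1.318320 - 35.413412 * 0.00159276 = 1.261915
db = Hb / gamma_b = 1.44 / 1.261915
db = 1.1411 m

1.1411


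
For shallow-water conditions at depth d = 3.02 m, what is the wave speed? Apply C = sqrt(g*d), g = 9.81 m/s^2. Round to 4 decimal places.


Using the shallow-water approximation:
C = sqrt(g * d) = sqrt(9.81 * 3.02)
C = sqrt(29.6262)
C = 5.4430 m/s

5.4430


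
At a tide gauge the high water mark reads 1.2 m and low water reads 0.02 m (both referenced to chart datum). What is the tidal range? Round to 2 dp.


Tidal range = High water - Low water
Tidal range = 1.2 - (0.02)
Tidal range = 1.18 m

1.18


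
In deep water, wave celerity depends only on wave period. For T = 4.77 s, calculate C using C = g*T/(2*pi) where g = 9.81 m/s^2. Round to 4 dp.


We use the deep-water celerity formula:
C = g * T / (2 * pi)
C = 9.81 * 4.77 / (2 * 3.14159...)
C = 46.793700 / 6.283185
C = 7.4474 m/s

7.4474


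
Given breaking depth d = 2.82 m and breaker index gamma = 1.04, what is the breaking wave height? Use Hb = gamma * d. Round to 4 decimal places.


Hb = gamma * d
Hb = 1.04 * 2.82
Hb = 2.9328 m

2.9328


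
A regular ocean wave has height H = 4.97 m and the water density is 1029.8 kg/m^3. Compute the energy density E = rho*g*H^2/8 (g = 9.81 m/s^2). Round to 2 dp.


E = (1/8) * rho * g * H^2
E = (1/8) * 1029.8 * 9.81 * 4.97^2
E = 0.125 * 1029.8 * 9.81 * 24.7009
E = 31192.11 J/m^2

31192.11


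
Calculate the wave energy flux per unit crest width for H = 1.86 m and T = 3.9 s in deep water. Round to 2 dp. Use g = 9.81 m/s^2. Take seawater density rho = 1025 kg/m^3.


P = rho * g^2 * H^2 * T / (32 * pi)
P = 1025 * 9.81^2 * 1.86^2 * 3.9 / (32 * pi)
P = 1025 * 96.2361 * 3.4596 * 3.9 / 100.53096
P = 13238.92 W/m

13238.92


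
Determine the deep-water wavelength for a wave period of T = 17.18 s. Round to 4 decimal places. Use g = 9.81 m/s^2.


L0 = g * T^2 / (2 * pi)
L0 = 9.81 * 17.18^2 / (2 * pi)
L0 = 9.81 * 295.1524 / 6.28319
L0 = 2895.4450 / 6.28319
L0 = 460.8244 m

460.8244


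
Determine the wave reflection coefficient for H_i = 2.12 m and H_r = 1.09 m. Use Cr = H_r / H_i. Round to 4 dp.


Cr = H_r / H_i
Cr = 1.09 / 2.12
Cr = 0.5142

0.5142


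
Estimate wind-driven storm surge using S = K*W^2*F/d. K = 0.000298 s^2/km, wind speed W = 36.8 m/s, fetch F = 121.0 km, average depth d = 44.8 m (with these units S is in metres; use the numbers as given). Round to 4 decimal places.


S = K * W^2 * F / d
W^2 = 36.8^2 = 1354.24
S = 0.000298 * 1354.24 * 121.0 / 44.8
Numerator = 0.000298 * 1354.24 * 121.0 = 48.831186
S = 48.831186 / 44.8 = 1.0900 m

1.0900


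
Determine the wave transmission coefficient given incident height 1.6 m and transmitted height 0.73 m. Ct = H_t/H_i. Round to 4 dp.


Ct = H_t / H_i
Ct = 0.73 / 1.6
Ct = 0.4563

0.4563


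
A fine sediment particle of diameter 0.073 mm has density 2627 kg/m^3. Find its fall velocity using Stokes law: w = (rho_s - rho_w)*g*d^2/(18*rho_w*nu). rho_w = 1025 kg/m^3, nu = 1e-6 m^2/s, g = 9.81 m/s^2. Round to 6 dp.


w = (rho_s - rho_w) * g * d^2 / (18 * rho_w * nu)
d = 0.073 mm = 0.000073 m
rho_s - rho_w = 2627 - 1025 = 1602
Numerator = 1602 * 9.81 * (0.000073)^2 = 0.000083748539
Denominator = 18 * 1025 * 1e-6 = 0.018450
w = 0.004539 m/s

0.004539


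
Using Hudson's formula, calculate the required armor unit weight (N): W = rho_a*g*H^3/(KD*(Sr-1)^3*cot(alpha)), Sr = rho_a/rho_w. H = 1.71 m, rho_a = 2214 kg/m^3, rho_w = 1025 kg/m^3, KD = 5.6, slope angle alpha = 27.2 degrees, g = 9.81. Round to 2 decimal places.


Sr = rho_a / rho_w = 2214 / 1025 = 2.160000
(Sr - 1) = 1.160000
(Sr - 1)^3 = 1.560896
cot(27.2) = 1 / tan(27.2) = 1 / 0.513930 = 1.945790
Numerator = 2214 * 9.81 * 1.71^3 = 108601.2828
Denominator = 5.6 * 1.560896 * 1.945790 = 17.008181
W = 108601.2828 / 17.008181
W = 6385.24 N

6385.24


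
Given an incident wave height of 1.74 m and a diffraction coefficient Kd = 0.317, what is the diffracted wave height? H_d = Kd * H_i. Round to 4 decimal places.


H_d = Kd * H_i
H_d = 0.317 * 1.74
H_d = 0.5516 m

0.5516


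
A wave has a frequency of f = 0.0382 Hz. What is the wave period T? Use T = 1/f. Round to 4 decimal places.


T = 1 / f
T = 1 / 0.0382
T = 26.1780 s

26.1780


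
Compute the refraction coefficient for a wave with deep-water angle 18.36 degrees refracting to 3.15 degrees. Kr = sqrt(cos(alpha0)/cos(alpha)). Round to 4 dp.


Kr = sqrt(cos(alpha0) / cos(alpha))
cos(18.36) = 0.949096
cos(3.15) = 0.998489
Kr = sqrt(0.949096 / 0.998489)
Kr = sqrt(0.950532)
Kr = 0.9750

0.9750


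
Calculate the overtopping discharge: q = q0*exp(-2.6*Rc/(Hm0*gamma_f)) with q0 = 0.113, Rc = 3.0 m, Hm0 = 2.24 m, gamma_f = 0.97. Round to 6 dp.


q = q0 * exp(-2.6 * Rc / (Hm0 * gamma_f))
Exponent = -2.6 * 3.0 / (2.24 * 0.97)
= -2.6 * 3.0 / 2.1728
= -3.589838
exp(-3.589838) = 0.027603
q = 0.113 * 0.027603
q = 0.003119 m^3/s/m

0.003119


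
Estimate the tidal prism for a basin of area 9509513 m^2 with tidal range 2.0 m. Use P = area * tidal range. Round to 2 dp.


Tidal prism = Area * Tidal range
P = 9509513 * 2.0
P = 19019026.00 m^3

19019026.00


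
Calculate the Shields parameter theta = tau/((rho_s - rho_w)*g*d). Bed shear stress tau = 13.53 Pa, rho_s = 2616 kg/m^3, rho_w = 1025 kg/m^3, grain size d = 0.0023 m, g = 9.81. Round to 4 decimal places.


theta = tau / ((rho_s - rho_w) * g * d)
rho_s - rho_w = 2616 - 1025 = 1591
Denominator = 1591 * 9.81 * 0.0023 = 35.897733
theta = 13.53 / 35.897733
theta = 0.3769

0.3769
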